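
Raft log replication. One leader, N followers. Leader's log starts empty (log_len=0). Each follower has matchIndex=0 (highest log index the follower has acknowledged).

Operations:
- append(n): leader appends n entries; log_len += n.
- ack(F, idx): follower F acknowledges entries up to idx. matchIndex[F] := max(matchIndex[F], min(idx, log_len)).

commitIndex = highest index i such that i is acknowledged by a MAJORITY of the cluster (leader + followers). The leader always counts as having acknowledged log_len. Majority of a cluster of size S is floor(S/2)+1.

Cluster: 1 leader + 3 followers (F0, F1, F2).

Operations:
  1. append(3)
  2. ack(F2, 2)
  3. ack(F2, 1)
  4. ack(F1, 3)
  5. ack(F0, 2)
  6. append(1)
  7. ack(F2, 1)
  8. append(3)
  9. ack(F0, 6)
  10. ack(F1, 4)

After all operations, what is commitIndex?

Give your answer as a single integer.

Answer: 4

Derivation:
Op 1: append 3 -> log_len=3
Op 2: F2 acks idx 2 -> match: F0=0 F1=0 F2=2; commitIndex=0
Op 3: F2 acks idx 1 -> match: F0=0 F1=0 F2=2; commitIndex=0
Op 4: F1 acks idx 3 -> match: F0=0 F1=3 F2=2; commitIndex=2
Op 5: F0 acks idx 2 -> match: F0=2 F1=3 F2=2; commitIndex=2
Op 6: append 1 -> log_len=4
Op 7: F2 acks idx 1 -> match: F0=2 F1=3 F2=2; commitIndex=2
Op 8: append 3 -> log_len=7
Op 9: F0 acks idx 6 -> match: F0=6 F1=3 F2=2; commitIndex=3
Op 10: F1 acks idx 4 -> match: F0=6 F1=4 F2=2; commitIndex=4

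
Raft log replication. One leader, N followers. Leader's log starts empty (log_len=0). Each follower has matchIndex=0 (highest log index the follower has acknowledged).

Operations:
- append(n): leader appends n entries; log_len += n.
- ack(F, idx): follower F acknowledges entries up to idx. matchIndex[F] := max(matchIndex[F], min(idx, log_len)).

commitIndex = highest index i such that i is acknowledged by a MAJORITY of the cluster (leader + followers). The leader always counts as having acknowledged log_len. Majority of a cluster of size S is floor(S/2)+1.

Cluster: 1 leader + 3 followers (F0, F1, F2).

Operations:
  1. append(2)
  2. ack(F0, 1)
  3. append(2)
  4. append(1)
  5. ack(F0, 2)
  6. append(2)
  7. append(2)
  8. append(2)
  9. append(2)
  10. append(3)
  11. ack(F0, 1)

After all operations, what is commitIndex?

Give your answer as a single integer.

Answer: 0

Derivation:
Op 1: append 2 -> log_len=2
Op 2: F0 acks idx 1 -> match: F0=1 F1=0 F2=0; commitIndex=0
Op 3: append 2 -> log_len=4
Op 4: append 1 -> log_len=5
Op 5: F0 acks idx 2 -> match: F0=2 F1=0 F2=0; commitIndex=0
Op 6: append 2 -> log_len=7
Op 7: append 2 -> log_len=9
Op 8: append 2 -> log_len=11
Op 9: append 2 -> log_len=13
Op 10: append 3 -> log_len=16
Op 11: F0 acks idx 1 -> match: F0=2 F1=0 F2=0; commitIndex=0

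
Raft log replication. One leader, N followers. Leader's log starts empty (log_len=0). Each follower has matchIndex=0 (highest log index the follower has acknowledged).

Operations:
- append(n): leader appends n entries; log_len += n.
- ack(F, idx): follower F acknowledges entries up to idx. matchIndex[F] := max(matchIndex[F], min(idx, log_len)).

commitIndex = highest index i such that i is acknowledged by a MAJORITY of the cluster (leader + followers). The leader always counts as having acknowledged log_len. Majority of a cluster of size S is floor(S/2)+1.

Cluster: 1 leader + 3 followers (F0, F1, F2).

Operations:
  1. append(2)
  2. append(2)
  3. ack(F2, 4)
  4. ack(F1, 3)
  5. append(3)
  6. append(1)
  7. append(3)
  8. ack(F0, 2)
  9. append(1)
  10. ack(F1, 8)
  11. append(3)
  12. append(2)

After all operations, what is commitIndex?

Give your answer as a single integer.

Answer: 4

Derivation:
Op 1: append 2 -> log_len=2
Op 2: append 2 -> log_len=4
Op 3: F2 acks idx 4 -> match: F0=0 F1=0 F2=4; commitIndex=0
Op 4: F1 acks idx 3 -> match: F0=0 F1=3 F2=4; commitIndex=3
Op 5: append 3 -> log_len=7
Op 6: append 1 -> log_len=8
Op 7: append 3 -> log_len=11
Op 8: F0 acks idx 2 -> match: F0=2 F1=3 F2=4; commitIndex=3
Op 9: append 1 -> log_len=12
Op 10: F1 acks idx 8 -> match: F0=2 F1=8 F2=4; commitIndex=4
Op 11: append 3 -> log_len=15
Op 12: append 2 -> log_len=17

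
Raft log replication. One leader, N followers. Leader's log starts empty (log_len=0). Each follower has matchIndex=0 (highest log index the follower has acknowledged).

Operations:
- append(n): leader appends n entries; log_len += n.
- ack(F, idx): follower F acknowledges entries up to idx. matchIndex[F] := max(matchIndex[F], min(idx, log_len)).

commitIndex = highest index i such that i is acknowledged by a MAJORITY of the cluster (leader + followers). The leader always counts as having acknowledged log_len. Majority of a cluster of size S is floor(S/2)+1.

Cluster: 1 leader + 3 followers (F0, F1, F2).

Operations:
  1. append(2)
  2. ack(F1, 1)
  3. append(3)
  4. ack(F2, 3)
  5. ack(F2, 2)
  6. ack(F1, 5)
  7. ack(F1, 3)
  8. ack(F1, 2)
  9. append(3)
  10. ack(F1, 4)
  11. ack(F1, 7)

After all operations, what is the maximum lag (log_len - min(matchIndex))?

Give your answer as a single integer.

Answer: 8

Derivation:
Op 1: append 2 -> log_len=2
Op 2: F1 acks idx 1 -> match: F0=0 F1=1 F2=0; commitIndex=0
Op 3: append 3 -> log_len=5
Op 4: F2 acks idx 3 -> match: F0=0 F1=1 F2=3; commitIndex=1
Op 5: F2 acks idx 2 -> match: F0=0 F1=1 F2=3; commitIndex=1
Op 6: F1 acks idx 5 -> match: F0=0 F1=5 F2=3; commitIndex=3
Op 7: F1 acks idx 3 -> match: F0=0 F1=5 F2=3; commitIndex=3
Op 8: F1 acks idx 2 -> match: F0=0 F1=5 F2=3; commitIndex=3
Op 9: append 3 -> log_len=8
Op 10: F1 acks idx 4 -> match: F0=0 F1=5 F2=3; commitIndex=3
Op 11: F1 acks idx 7 -> match: F0=0 F1=7 F2=3; commitIndex=3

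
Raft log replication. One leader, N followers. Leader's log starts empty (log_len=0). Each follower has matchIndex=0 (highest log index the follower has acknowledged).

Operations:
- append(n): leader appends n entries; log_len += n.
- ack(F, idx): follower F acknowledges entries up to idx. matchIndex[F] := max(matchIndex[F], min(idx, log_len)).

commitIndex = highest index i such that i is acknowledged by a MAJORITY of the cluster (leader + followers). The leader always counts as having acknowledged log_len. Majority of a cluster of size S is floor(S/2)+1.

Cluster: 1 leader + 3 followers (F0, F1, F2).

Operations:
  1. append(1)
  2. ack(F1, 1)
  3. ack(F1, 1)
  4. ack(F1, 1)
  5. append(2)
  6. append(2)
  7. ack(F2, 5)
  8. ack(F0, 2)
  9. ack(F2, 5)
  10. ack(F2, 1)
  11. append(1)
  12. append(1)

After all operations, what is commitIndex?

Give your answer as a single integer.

Op 1: append 1 -> log_len=1
Op 2: F1 acks idx 1 -> match: F0=0 F1=1 F2=0; commitIndex=0
Op 3: F1 acks idx 1 -> match: F0=0 F1=1 F2=0; commitIndex=0
Op 4: F1 acks idx 1 -> match: F0=0 F1=1 F2=0; commitIndex=0
Op 5: append 2 -> log_len=3
Op 6: append 2 -> log_len=5
Op 7: F2 acks idx 5 -> match: F0=0 F1=1 F2=5; commitIndex=1
Op 8: F0 acks idx 2 -> match: F0=2 F1=1 F2=5; commitIndex=2
Op 9: F2 acks idx 5 -> match: F0=2 F1=1 F2=5; commitIndex=2
Op 10: F2 acks idx 1 -> match: F0=2 F1=1 F2=5; commitIndex=2
Op 11: append 1 -> log_len=6
Op 12: append 1 -> log_len=7

Answer: 2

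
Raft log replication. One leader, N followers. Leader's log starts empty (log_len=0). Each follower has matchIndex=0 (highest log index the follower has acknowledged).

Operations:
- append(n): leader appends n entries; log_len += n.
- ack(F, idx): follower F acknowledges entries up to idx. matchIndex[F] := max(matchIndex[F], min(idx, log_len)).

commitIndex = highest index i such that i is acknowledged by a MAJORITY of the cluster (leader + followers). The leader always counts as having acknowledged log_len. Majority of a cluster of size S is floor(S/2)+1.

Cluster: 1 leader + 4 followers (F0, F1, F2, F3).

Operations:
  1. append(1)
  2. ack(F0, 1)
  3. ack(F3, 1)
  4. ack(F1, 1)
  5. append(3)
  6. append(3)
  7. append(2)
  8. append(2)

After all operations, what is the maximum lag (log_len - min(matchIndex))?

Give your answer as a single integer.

Op 1: append 1 -> log_len=1
Op 2: F0 acks idx 1 -> match: F0=1 F1=0 F2=0 F3=0; commitIndex=0
Op 3: F3 acks idx 1 -> match: F0=1 F1=0 F2=0 F3=1; commitIndex=1
Op 4: F1 acks idx 1 -> match: F0=1 F1=1 F2=0 F3=1; commitIndex=1
Op 5: append 3 -> log_len=4
Op 6: append 3 -> log_len=7
Op 7: append 2 -> log_len=9
Op 8: append 2 -> log_len=11

Answer: 11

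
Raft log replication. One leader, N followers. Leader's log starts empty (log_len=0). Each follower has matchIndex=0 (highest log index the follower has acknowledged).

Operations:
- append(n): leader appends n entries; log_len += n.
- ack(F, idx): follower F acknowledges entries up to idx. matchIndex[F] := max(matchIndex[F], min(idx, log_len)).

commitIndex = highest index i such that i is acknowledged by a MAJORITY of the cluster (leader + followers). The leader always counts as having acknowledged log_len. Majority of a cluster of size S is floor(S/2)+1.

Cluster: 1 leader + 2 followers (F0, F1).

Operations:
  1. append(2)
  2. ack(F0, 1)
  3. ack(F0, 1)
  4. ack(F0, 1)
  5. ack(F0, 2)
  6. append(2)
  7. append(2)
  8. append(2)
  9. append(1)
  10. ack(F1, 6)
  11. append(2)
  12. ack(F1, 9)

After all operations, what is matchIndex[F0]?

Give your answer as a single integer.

Op 1: append 2 -> log_len=2
Op 2: F0 acks idx 1 -> match: F0=1 F1=0; commitIndex=1
Op 3: F0 acks idx 1 -> match: F0=1 F1=0; commitIndex=1
Op 4: F0 acks idx 1 -> match: F0=1 F1=0; commitIndex=1
Op 5: F0 acks idx 2 -> match: F0=2 F1=0; commitIndex=2
Op 6: append 2 -> log_len=4
Op 7: append 2 -> log_len=6
Op 8: append 2 -> log_len=8
Op 9: append 1 -> log_len=9
Op 10: F1 acks idx 6 -> match: F0=2 F1=6; commitIndex=6
Op 11: append 2 -> log_len=11
Op 12: F1 acks idx 9 -> match: F0=2 F1=9; commitIndex=9

Answer: 2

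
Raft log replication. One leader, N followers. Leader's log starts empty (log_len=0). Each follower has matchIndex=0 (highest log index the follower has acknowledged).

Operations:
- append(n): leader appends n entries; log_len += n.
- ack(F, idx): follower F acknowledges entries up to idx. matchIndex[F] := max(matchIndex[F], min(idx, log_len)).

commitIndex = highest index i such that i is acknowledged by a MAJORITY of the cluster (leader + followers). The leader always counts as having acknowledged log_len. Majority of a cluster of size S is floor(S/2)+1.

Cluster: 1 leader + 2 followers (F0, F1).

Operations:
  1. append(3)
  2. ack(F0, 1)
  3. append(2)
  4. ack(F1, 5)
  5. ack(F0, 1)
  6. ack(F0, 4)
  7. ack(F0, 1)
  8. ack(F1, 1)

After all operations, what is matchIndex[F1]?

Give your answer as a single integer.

Op 1: append 3 -> log_len=3
Op 2: F0 acks idx 1 -> match: F0=1 F1=0; commitIndex=1
Op 3: append 2 -> log_len=5
Op 4: F1 acks idx 5 -> match: F0=1 F1=5; commitIndex=5
Op 5: F0 acks idx 1 -> match: F0=1 F1=5; commitIndex=5
Op 6: F0 acks idx 4 -> match: F0=4 F1=5; commitIndex=5
Op 7: F0 acks idx 1 -> match: F0=4 F1=5; commitIndex=5
Op 8: F1 acks idx 1 -> match: F0=4 F1=5; commitIndex=5

Answer: 5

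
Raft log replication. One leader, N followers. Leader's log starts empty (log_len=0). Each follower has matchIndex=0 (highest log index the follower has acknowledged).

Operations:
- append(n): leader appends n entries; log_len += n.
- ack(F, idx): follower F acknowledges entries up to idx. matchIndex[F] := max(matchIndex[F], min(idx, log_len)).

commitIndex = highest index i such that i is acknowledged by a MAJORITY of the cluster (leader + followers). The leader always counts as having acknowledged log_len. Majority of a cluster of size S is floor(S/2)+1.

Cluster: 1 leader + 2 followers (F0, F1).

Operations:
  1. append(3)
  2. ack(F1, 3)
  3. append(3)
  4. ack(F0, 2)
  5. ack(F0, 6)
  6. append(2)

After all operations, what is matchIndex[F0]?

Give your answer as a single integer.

Op 1: append 3 -> log_len=3
Op 2: F1 acks idx 3 -> match: F0=0 F1=3; commitIndex=3
Op 3: append 3 -> log_len=6
Op 4: F0 acks idx 2 -> match: F0=2 F1=3; commitIndex=3
Op 5: F0 acks idx 6 -> match: F0=6 F1=3; commitIndex=6
Op 6: append 2 -> log_len=8

Answer: 6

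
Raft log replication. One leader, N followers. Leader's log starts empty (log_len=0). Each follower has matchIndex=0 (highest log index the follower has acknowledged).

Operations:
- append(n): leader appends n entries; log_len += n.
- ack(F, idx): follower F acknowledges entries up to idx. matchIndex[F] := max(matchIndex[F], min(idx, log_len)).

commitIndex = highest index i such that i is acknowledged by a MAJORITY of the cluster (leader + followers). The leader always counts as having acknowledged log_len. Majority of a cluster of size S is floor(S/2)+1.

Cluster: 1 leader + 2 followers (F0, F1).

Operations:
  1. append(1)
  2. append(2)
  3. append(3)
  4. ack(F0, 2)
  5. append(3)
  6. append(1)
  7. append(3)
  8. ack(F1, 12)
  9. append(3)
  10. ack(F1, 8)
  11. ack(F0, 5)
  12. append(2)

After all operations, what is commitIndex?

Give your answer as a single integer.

Op 1: append 1 -> log_len=1
Op 2: append 2 -> log_len=3
Op 3: append 3 -> log_len=6
Op 4: F0 acks idx 2 -> match: F0=2 F1=0; commitIndex=2
Op 5: append 3 -> log_len=9
Op 6: append 1 -> log_len=10
Op 7: append 3 -> log_len=13
Op 8: F1 acks idx 12 -> match: F0=2 F1=12; commitIndex=12
Op 9: append 3 -> log_len=16
Op 10: F1 acks idx 8 -> match: F0=2 F1=12; commitIndex=12
Op 11: F0 acks idx 5 -> match: F0=5 F1=12; commitIndex=12
Op 12: append 2 -> log_len=18

Answer: 12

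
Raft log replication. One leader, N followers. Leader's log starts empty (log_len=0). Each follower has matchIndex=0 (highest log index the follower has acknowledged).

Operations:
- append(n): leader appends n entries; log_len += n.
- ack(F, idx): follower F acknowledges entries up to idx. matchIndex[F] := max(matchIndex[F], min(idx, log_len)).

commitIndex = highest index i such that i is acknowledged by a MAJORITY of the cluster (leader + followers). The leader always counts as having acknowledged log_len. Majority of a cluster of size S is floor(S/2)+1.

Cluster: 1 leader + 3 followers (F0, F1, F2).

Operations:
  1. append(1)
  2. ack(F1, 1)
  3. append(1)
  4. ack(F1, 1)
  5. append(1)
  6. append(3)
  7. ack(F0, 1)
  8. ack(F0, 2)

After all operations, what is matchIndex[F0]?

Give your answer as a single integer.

Answer: 2

Derivation:
Op 1: append 1 -> log_len=1
Op 2: F1 acks idx 1 -> match: F0=0 F1=1 F2=0; commitIndex=0
Op 3: append 1 -> log_len=2
Op 4: F1 acks idx 1 -> match: F0=0 F1=1 F2=0; commitIndex=0
Op 5: append 1 -> log_len=3
Op 6: append 3 -> log_len=6
Op 7: F0 acks idx 1 -> match: F0=1 F1=1 F2=0; commitIndex=1
Op 8: F0 acks idx 2 -> match: F0=2 F1=1 F2=0; commitIndex=1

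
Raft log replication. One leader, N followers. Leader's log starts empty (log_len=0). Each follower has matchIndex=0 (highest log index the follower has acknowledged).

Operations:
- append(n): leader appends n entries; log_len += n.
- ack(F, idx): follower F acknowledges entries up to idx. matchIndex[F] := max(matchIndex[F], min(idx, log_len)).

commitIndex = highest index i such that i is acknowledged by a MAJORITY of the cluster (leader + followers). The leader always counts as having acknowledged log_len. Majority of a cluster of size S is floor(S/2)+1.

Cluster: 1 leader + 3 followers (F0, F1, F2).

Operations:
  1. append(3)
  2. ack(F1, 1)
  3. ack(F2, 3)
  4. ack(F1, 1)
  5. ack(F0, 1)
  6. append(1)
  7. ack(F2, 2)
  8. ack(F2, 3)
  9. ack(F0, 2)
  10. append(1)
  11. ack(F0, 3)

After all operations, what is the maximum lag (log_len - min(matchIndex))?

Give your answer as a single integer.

Answer: 4

Derivation:
Op 1: append 3 -> log_len=3
Op 2: F1 acks idx 1 -> match: F0=0 F1=1 F2=0; commitIndex=0
Op 3: F2 acks idx 3 -> match: F0=0 F1=1 F2=3; commitIndex=1
Op 4: F1 acks idx 1 -> match: F0=0 F1=1 F2=3; commitIndex=1
Op 5: F0 acks idx 1 -> match: F0=1 F1=1 F2=3; commitIndex=1
Op 6: append 1 -> log_len=4
Op 7: F2 acks idx 2 -> match: F0=1 F1=1 F2=3; commitIndex=1
Op 8: F2 acks idx 3 -> match: F0=1 F1=1 F2=3; commitIndex=1
Op 9: F0 acks idx 2 -> match: F0=2 F1=1 F2=3; commitIndex=2
Op 10: append 1 -> log_len=5
Op 11: F0 acks idx 3 -> match: F0=3 F1=1 F2=3; commitIndex=3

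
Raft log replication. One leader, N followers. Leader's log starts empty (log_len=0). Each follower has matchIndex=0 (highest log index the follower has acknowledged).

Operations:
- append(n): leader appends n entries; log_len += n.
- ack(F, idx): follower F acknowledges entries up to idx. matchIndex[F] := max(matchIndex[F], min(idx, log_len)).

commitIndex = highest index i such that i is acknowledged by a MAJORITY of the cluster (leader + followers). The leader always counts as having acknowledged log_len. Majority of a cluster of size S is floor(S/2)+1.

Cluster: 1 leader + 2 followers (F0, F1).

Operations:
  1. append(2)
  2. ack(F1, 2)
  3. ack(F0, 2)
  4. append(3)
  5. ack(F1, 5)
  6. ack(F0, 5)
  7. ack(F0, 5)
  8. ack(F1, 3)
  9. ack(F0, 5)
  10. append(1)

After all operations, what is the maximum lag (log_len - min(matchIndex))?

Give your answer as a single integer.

Op 1: append 2 -> log_len=2
Op 2: F1 acks idx 2 -> match: F0=0 F1=2; commitIndex=2
Op 3: F0 acks idx 2 -> match: F0=2 F1=2; commitIndex=2
Op 4: append 3 -> log_len=5
Op 5: F1 acks idx 5 -> match: F0=2 F1=5; commitIndex=5
Op 6: F0 acks idx 5 -> match: F0=5 F1=5; commitIndex=5
Op 7: F0 acks idx 5 -> match: F0=5 F1=5; commitIndex=5
Op 8: F1 acks idx 3 -> match: F0=5 F1=5; commitIndex=5
Op 9: F0 acks idx 5 -> match: F0=5 F1=5; commitIndex=5
Op 10: append 1 -> log_len=6

Answer: 1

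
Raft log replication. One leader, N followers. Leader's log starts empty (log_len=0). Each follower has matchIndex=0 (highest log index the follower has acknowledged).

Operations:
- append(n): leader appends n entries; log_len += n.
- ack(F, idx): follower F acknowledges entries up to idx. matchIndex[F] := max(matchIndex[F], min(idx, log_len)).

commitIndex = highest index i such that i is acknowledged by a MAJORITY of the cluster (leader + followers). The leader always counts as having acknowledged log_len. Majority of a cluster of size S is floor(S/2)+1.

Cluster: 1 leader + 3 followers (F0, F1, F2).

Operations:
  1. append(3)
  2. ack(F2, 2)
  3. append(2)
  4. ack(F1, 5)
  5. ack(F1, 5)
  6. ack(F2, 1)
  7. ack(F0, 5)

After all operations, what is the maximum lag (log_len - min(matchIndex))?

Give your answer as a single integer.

Op 1: append 3 -> log_len=3
Op 2: F2 acks idx 2 -> match: F0=0 F1=0 F2=2; commitIndex=0
Op 3: append 2 -> log_len=5
Op 4: F1 acks idx 5 -> match: F0=0 F1=5 F2=2; commitIndex=2
Op 5: F1 acks idx 5 -> match: F0=0 F1=5 F2=2; commitIndex=2
Op 6: F2 acks idx 1 -> match: F0=0 F1=5 F2=2; commitIndex=2
Op 7: F0 acks idx 5 -> match: F0=5 F1=5 F2=2; commitIndex=5

Answer: 3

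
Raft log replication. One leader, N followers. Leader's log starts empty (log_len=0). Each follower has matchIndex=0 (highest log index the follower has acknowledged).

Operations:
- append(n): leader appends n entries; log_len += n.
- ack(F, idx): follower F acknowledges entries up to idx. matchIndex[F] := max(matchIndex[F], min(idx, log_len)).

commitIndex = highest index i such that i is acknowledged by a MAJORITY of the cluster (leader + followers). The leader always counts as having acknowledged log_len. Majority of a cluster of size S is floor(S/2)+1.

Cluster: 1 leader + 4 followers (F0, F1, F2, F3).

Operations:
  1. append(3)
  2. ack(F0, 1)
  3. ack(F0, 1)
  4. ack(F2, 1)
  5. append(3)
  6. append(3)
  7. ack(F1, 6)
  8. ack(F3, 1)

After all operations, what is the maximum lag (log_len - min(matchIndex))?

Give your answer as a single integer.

Answer: 8

Derivation:
Op 1: append 3 -> log_len=3
Op 2: F0 acks idx 1 -> match: F0=1 F1=0 F2=0 F3=0; commitIndex=0
Op 3: F0 acks idx 1 -> match: F0=1 F1=0 F2=0 F3=0; commitIndex=0
Op 4: F2 acks idx 1 -> match: F0=1 F1=0 F2=1 F3=0; commitIndex=1
Op 5: append 3 -> log_len=6
Op 6: append 3 -> log_len=9
Op 7: F1 acks idx 6 -> match: F0=1 F1=6 F2=1 F3=0; commitIndex=1
Op 8: F3 acks idx 1 -> match: F0=1 F1=6 F2=1 F3=1; commitIndex=1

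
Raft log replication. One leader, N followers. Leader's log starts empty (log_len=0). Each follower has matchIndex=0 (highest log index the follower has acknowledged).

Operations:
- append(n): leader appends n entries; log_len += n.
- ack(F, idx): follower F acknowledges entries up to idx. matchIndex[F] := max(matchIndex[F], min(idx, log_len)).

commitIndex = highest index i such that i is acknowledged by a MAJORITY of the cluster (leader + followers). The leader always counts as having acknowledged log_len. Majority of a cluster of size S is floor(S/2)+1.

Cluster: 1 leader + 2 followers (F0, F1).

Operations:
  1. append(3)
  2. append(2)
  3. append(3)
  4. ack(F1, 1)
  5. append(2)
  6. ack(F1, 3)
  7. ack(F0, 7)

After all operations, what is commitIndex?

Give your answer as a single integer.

Answer: 7

Derivation:
Op 1: append 3 -> log_len=3
Op 2: append 2 -> log_len=5
Op 3: append 3 -> log_len=8
Op 4: F1 acks idx 1 -> match: F0=0 F1=1; commitIndex=1
Op 5: append 2 -> log_len=10
Op 6: F1 acks idx 3 -> match: F0=0 F1=3; commitIndex=3
Op 7: F0 acks idx 7 -> match: F0=7 F1=3; commitIndex=7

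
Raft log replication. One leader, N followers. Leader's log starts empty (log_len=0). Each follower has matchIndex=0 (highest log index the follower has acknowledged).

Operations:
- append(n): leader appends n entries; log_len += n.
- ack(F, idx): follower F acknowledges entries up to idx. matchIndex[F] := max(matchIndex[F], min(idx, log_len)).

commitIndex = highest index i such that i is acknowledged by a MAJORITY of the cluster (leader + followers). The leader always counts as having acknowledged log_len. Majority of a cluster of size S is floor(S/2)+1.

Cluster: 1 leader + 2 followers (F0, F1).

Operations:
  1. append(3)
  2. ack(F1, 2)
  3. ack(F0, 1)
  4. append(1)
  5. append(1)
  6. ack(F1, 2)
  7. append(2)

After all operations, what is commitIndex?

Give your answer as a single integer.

Answer: 2

Derivation:
Op 1: append 3 -> log_len=3
Op 2: F1 acks idx 2 -> match: F0=0 F1=2; commitIndex=2
Op 3: F0 acks idx 1 -> match: F0=1 F1=2; commitIndex=2
Op 4: append 1 -> log_len=4
Op 5: append 1 -> log_len=5
Op 6: F1 acks idx 2 -> match: F0=1 F1=2; commitIndex=2
Op 7: append 2 -> log_len=7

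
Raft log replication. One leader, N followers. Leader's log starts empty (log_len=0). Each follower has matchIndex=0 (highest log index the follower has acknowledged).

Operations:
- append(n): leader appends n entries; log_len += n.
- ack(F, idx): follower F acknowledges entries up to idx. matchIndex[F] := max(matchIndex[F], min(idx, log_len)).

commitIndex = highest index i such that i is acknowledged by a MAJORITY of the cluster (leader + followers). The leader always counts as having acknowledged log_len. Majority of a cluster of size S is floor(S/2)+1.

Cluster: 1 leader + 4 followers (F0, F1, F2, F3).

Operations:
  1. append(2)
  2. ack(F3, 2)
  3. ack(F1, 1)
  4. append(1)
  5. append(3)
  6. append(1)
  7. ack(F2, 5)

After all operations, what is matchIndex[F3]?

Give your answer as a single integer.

Op 1: append 2 -> log_len=2
Op 2: F3 acks idx 2 -> match: F0=0 F1=0 F2=0 F3=2; commitIndex=0
Op 3: F1 acks idx 1 -> match: F0=0 F1=1 F2=0 F3=2; commitIndex=1
Op 4: append 1 -> log_len=3
Op 5: append 3 -> log_len=6
Op 6: append 1 -> log_len=7
Op 7: F2 acks idx 5 -> match: F0=0 F1=1 F2=5 F3=2; commitIndex=2

Answer: 2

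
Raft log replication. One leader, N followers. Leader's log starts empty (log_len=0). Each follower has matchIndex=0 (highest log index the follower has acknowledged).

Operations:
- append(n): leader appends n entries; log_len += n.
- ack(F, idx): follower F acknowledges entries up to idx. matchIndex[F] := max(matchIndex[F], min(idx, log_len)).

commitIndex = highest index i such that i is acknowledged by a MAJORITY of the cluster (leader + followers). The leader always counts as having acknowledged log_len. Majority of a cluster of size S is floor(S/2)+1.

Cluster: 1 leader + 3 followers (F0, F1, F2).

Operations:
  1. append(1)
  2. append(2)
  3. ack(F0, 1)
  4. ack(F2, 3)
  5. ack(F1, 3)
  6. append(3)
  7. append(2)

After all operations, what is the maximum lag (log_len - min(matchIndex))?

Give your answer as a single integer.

Op 1: append 1 -> log_len=1
Op 2: append 2 -> log_len=3
Op 3: F0 acks idx 1 -> match: F0=1 F1=0 F2=0; commitIndex=0
Op 4: F2 acks idx 3 -> match: F0=1 F1=0 F2=3; commitIndex=1
Op 5: F1 acks idx 3 -> match: F0=1 F1=3 F2=3; commitIndex=3
Op 6: append 3 -> log_len=6
Op 7: append 2 -> log_len=8

Answer: 7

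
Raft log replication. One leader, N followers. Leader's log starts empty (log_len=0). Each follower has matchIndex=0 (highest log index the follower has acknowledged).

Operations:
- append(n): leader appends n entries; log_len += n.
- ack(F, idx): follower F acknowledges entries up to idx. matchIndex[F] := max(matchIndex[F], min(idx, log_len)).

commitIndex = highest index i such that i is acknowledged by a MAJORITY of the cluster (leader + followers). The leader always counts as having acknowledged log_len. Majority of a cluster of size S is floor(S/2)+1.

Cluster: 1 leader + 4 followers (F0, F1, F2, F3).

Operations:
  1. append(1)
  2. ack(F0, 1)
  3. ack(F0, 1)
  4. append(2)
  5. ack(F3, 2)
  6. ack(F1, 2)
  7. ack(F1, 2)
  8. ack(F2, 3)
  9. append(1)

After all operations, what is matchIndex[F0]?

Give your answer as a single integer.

Answer: 1

Derivation:
Op 1: append 1 -> log_len=1
Op 2: F0 acks idx 1 -> match: F0=1 F1=0 F2=0 F3=0; commitIndex=0
Op 3: F0 acks idx 1 -> match: F0=1 F1=0 F2=0 F3=0; commitIndex=0
Op 4: append 2 -> log_len=3
Op 5: F3 acks idx 2 -> match: F0=1 F1=0 F2=0 F3=2; commitIndex=1
Op 6: F1 acks idx 2 -> match: F0=1 F1=2 F2=0 F3=2; commitIndex=2
Op 7: F1 acks idx 2 -> match: F0=1 F1=2 F2=0 F3=2; commitIndex=2
Op 8: F2 acks idx 3 -> match: F0=1 F1=2 F2=3 F3=2; commitIndex=2
Op 9: append 1 -> log_len=4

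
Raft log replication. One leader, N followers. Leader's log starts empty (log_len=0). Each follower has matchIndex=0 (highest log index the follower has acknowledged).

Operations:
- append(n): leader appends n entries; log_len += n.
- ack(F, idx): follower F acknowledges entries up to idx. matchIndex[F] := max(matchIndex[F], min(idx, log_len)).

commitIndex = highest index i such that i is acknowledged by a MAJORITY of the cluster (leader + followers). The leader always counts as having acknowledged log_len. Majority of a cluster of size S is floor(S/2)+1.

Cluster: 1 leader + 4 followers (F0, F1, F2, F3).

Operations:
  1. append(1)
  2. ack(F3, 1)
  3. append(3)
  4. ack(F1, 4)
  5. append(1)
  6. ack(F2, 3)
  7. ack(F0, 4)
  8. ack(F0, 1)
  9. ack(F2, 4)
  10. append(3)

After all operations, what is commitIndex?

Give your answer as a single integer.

Op 1: append 1 -> log_len=1
Op 2: F3 acks idx 1 -> match: F0=0 F1=0 F2=0 F3=1; commitIndex=0
Op 3: append 3 -> log_len=4
Op 4: F1 acks idx 4 -> match: F0=0 F1=4 F2=0 F3=1; commitIndex=1
Op 5: append 1 -> log_len=5
Op 6: F2 acks idx 3 -> match: F0=0 F1=4 F2=3 F3=1; commitIndex=3
Op 7: F0 acks idx 4 -> match: F0=4 F1=4 F2=3 F3=1; commitIndex=4
Op 8: F0 acks idx 1 -> match: F0=4 F1=4 F2=3 F3=1; commitIndex=4
Op 9: F2 acks idx 4 -> match: F0=4 F1=4 F2=4 F3=1; commitIndex=4
Op 10: append 3 -> log_len=8

Answer: 4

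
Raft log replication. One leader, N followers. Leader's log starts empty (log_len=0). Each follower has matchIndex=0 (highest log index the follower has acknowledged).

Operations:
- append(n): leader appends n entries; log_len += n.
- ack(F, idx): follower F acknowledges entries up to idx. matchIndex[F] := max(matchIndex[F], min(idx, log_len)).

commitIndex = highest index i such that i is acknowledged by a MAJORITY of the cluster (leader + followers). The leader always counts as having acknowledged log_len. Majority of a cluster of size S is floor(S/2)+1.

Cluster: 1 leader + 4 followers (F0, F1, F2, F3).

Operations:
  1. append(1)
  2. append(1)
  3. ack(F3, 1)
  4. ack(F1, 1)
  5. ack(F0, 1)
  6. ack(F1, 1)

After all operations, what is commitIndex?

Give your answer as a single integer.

Op 1: append 1 -> log_len=1
Op 2: append 1 -> log_len=2
Op 3: F3 acks idx 1 -> match: F0=0 F1=0 F2=0 F3=1; commitIndex=0
Op 4: F1 acks idx 1 -> match: F0=0 F1=1 F2=0 F3=1; commitIndex=1
Op 5: F0 acks idx 1 -> match: F0=1 F1=1 F2=0 F3=1; commitIndex=1
Op 6: F1 acks idx 1 -> match: F0=1 F1=1 F2=0 F3=1; commitIndex=1

Answer: 1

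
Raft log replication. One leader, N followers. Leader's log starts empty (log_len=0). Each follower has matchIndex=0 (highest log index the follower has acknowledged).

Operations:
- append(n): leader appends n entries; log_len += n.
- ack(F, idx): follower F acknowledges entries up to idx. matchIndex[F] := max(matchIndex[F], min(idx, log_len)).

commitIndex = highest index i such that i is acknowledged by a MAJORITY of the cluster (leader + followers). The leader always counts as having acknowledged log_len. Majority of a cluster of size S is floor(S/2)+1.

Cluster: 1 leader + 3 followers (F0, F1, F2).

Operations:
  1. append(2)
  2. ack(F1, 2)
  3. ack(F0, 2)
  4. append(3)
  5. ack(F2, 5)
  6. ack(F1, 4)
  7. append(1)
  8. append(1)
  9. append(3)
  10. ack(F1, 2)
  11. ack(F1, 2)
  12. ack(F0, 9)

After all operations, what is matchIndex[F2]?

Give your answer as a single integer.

Op 1: append 2 -> log_len=2
Op 2: F1 acks idx 2 -> match: F0=0 F1=2 F2=0; commitIndex=0
Op 3: F0 acks idx 2 -> match: F0=2 F1=2 F2=0; commitIndex=2
Op 4: append 3 -> log_len=5
Op 5: F2 acks idx 5 -> match: F0=2 F1=2 F2=5; commitIndex=2
Op 6: F1 acks idx 4 -> match: F0=2 F1=4 F2=5; commitIndex=4
Op 7: append 1 -> log_len=6
Op 8: append 1 -> log_len=7
Op 9: append 3 -> log_len=10
Op 10: F1 acks idx 2 -> match: F0=2 F1=4 F2=5; commitIndex=4
Op 11: F1 acks idx 2 -> match: F0=2 F1=4 F2=5; commitIndex=4
Op 12: F0 acks idx 9 -> match: F0=9 F1=4 F2=5; commitIndex=5

Answer: 5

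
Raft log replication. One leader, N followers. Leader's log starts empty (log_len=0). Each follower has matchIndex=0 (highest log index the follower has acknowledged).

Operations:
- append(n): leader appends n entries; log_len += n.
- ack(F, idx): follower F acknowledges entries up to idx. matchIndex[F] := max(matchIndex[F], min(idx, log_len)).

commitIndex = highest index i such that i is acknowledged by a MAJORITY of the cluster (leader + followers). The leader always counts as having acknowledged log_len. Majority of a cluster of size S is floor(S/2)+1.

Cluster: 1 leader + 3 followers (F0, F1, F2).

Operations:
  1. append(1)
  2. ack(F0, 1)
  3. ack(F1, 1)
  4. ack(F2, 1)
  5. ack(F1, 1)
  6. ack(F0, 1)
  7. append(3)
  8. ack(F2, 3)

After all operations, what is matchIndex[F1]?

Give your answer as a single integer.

Op 1: append 1 -> log_len=1
Op 2: F0 acks idx 1 -> match: F0=1 F1=0 F2=0; commitIndex=0
Op 3: F1 acks idx 1 -> match: F0=1 F1=1 F2=0; commitIndex=1
Op 4: F2 acks idx 1 -> match: F0=1 F1=1 F2=1; commitIndex=1
Op 5: F1 acks idx 1 -> match: F0=1 F1=1 F2=1; commitIndex=1
Op 6: F0 acks idx 1 -> match: F0=1 F1=1 F2=1; commitIndex=1
Op 7: append 3 -> log_len=4
Op 8: F2 acks idx 3 -> match: F0=1 F1=1 F2=3; commitIndex=1

Answer: 1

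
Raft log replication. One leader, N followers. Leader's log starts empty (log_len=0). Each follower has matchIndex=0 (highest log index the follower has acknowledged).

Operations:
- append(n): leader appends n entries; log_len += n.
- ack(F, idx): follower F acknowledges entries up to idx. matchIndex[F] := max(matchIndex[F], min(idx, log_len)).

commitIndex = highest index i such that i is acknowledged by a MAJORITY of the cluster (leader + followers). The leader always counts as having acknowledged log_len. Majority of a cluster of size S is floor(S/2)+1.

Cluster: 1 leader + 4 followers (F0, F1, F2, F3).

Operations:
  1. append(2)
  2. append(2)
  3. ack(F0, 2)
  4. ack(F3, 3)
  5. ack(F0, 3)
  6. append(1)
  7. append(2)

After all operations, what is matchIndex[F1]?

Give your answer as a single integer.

Answer: 0

Derivation:
Op 1: append 2 -> log_len=2
Op 2: append 2 -> log_len=4
Op 3: F0 acks idx 2 -> match: F0=2 F1=0 F2=0 F3=0; commitIndex=0
Op 4: F3 acks idx 3 -> match: F0=2 F1=0 F2=0 F3=3; commitIndex=2
Op 5: F0 acks idx 3 -> match: F0=3 F1=0 F2=0 F3=3; commitIndex=3
Op 6: append 1 -> log_len=5
Op 7: append 2 -> log_len=7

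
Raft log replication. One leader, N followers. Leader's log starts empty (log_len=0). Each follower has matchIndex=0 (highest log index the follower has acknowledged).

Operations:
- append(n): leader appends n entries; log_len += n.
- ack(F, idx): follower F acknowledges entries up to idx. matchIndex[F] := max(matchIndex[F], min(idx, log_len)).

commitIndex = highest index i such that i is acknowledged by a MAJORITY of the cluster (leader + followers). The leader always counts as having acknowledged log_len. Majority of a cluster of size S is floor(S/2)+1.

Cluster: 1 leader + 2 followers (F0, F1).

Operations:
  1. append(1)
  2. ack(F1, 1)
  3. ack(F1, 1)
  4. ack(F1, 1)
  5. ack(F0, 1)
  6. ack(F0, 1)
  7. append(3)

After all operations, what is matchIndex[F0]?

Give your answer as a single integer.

Op 1: append 1 -> log_len=1
Op 2: F1 acks idx 1 -> match: F0=0 F1=1; commitIndex=1
Op 3: F1 acks idx 1 -> match: F0=0 F1=1; commitIndex=1
Op 4: F1 acks idx 1 -> match: F0=0 F1=1; commitIndex=1
Op 5: F0 acks idx 1 -> match: F0=1 F1=1; commitIndex=1
Op 6: F0 acks idx 1 -> match: F0=1 F1=1; commitIndex=1
Op 7: append 3 -> log_len=4

Answer: 1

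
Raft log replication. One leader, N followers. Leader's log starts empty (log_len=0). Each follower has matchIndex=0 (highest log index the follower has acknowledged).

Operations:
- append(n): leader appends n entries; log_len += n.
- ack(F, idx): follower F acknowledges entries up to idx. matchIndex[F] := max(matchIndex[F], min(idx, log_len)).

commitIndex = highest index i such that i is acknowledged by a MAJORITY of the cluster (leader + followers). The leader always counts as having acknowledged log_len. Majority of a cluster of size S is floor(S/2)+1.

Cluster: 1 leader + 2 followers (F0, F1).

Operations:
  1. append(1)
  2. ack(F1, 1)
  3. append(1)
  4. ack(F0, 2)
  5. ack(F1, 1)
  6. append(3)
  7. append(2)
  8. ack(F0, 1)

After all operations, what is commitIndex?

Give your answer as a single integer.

Answer: 2

Derivation:
Op 1: append 1 -> log_len=1
Op 2: F1 acks idx 1 -> match: F0=0 F1=1; commitIndex=1
Op 3: append 1 -> log_len=2
Op 4: F0 acks idx 2 -> match: F0=2 F1=1; commitIndex=2
Op 5: F1 acks idx 1 -> match: F0=2 F1=1; commitIndex=2
Op 6: append 3 -> log_len=5
Op 7: append 2 -> log_len=7
Op 8: F0 acks idx 1 -> match: F0=2 F1=1; commitIndex=2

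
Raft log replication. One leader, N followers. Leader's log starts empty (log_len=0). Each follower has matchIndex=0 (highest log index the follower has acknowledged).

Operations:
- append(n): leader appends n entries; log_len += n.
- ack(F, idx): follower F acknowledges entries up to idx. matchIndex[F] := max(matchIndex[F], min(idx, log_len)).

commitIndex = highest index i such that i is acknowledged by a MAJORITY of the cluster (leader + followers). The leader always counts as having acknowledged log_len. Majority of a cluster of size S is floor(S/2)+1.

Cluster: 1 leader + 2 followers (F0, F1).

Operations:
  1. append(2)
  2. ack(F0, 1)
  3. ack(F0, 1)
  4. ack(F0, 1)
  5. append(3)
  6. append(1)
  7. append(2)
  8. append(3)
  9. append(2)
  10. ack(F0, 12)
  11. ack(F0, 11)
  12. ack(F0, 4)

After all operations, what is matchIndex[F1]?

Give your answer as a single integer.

Op 1: append 2 -> log_len=2
Op 2: F0 acks idx 1 -> match: F0=1 F1=0; commitIndex=1
Op 3: F0 acks idx 1 -> match: F0=1 F1=0; commitIndex=1
Op 4: F0 acks idx 1 -> match: F0=1 F1=0; commitIndex=1
Op 5: append 3 -> log_len=5
Op 6: append 1 -> log_len=6
Op 7: append 2 -> log_len=8
Op 8: append 3 -> log_len=11
Op 9: append 2 -> log_len=13
Op 10: F0 acks idx 12 -> match: F0=12 F1=0; commitIndex=12
Op 11: F0 acks idx 11 -> match: F0=12 F1=0; commitIndex=12
Op 12: F0 acks idx 4 -> match: F0=12 F1=0; commitIndex=12

Answer: 0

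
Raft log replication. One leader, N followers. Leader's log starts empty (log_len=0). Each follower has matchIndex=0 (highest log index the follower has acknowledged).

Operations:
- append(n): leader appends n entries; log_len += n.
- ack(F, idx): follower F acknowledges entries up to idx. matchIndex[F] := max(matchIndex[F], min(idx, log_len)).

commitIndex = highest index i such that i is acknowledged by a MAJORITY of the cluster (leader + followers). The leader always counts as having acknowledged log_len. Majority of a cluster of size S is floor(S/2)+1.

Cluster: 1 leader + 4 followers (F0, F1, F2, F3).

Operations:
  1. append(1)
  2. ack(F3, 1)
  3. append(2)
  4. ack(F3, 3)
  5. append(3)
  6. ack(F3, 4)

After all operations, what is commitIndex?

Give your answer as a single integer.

Op 1: append 1 -> log_len=1
Op 2: F3 acks idx 1 -> match: F0=0 F1=0 F2=0 F3=1; commitIndex=0
Op 3: append 2 -> log_len=3
Op 4: F3 acks idx 3 -> match: F0=0 F1=0 F2=0 F3=3; commitIndex=0
Op 5: append 3 -> log_len=6
Op 6: F3 acks idx 4 -> match: F0=0 F1=0 F2=0 F3=4; commitIndex=0

Answer: 0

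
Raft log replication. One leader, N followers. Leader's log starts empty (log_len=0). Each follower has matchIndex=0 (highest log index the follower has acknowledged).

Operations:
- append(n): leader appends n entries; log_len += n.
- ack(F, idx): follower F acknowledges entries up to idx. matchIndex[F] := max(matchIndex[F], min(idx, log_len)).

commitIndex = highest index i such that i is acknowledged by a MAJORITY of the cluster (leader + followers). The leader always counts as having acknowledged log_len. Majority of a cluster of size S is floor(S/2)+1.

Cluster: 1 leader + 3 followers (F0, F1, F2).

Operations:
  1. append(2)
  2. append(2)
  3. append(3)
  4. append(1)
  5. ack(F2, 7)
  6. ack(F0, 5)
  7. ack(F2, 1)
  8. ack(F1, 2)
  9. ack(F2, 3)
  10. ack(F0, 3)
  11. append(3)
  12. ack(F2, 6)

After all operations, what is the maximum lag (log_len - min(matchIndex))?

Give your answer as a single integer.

Answer: 9

Derivation:
Op 1: append 2 -> log_len=2
Op 2: append 2 -> log_len=4
Op 3: append 3 -> log_len=7
Op 4: append 1 -> log_len=8
Op 5: F2 acks idx 7 -> match: F0=0 F1=0 F2=7; commitIndex=0
Op 6: F0 acks idx 5 -> match: F0=5 F1=0 F2=7; commitIndex=5
Op 7: F2 acks idx 1 -> match: F0=5 F1=0 F2=7; commitIndex=5
Op 8: F1 acks idx 2 -> match: F0=5 F1=2 F2=7; commitIndex=5
Op 9: F2 acks idx 3 -> match: F0=5 F1=2 F2=7; commitIndex=5
Op 10: F0 acks idx 3 -> match: F0=5 F1=2 F2=7; commitIndex=5
Op 11: append 3 -> log_len=11
Op 12: F2 acks idx 6 -> match: F0=5 F1=2 F2=7; commitIndex=5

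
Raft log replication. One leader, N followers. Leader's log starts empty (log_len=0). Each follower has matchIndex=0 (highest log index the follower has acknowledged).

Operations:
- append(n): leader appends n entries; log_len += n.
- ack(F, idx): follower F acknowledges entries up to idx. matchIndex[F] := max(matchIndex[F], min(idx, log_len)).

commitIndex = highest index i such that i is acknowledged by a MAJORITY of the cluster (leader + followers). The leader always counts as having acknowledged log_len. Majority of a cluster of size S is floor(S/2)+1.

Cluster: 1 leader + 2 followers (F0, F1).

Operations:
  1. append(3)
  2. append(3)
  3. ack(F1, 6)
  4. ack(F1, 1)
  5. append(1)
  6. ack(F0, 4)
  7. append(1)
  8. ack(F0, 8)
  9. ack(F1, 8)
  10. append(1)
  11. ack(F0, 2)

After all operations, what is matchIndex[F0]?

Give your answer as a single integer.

Op 1: append 3 -> log_len=3
Op 2: append 3 -> log_len=6
Op 3: F1 acks idx 6 -> match: F0=0 F1=6; commitIndex=6
Op 4: F1 acks idx 1 -> match: F0=0 F1=6; commitIndex=6
Op 5: append 1 -> log_len=7
Op 6: F0 acks idx 4 -> match: F0=4 F1=6; commitIndex=6
Op 7: append 1 -> log_len=8
Op 8: F0 acks idx 8 -> match: F0=8 F1=6; commitIndex=8
Op 9: F1 acks idx 8 -> match: F0=8 F1=8; commitIndex=8
Op 10: append 1 -> log_len=9
Op 11: F0 acks idx 2 -> match: F0=8 F1=8; commitIndex=8

Answer: 8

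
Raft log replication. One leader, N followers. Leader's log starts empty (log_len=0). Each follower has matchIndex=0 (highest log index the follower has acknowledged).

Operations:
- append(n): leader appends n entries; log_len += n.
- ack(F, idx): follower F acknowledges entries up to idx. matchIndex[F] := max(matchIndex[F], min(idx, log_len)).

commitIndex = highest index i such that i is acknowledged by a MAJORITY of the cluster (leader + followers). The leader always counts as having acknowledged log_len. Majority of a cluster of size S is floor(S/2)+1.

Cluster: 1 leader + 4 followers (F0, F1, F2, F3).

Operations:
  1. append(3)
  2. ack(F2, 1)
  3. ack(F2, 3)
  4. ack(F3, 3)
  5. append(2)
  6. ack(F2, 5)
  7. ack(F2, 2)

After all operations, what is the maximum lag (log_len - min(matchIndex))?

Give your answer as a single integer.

Answer: 5

Derivation:
Op 1: append 3 -> log_len=3
Op 2: F2 acks idx 1 -> match: F0=0 F1=0 F2=1 F3=0; commitIndex=0
Op 3: F2 acks idx 3 -> match: F0=0 F1=0 F2=3 F3=0; commitIndex=0
Op 4: F3 acks idx 3 -> match: F0=0 F1=0 F2=3 F3=3; commitIndex=3
Op 5: append 2 -> log_len=5
Op 6: F2 acks idx 5 -> match: F0=0 F1=0 F2=5 F3=3; commitIndex=3
Op 7: F2 acks idx 2 -> match: F0=0 F1=0 F2=5 F3=3; commitIndex=3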